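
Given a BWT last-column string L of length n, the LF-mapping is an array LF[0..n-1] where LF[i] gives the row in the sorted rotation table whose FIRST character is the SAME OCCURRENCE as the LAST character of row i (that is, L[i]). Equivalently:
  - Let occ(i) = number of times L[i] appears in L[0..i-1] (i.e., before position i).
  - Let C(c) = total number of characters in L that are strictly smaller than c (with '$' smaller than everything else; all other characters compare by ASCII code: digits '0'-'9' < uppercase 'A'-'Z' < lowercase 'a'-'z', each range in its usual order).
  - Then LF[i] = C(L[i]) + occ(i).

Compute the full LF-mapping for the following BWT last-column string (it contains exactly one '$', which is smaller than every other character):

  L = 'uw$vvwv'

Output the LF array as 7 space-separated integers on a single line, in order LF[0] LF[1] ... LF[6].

Answer: 1 5 0 2 3 6 4

Derivation:
Char counts: '$':1, 'u':1, 'v':3, 'w':2
C (first-col start): C('$')=0, C('u')=1, C('v')=2, C('w')=5
L[0]='u': occ=0, LF[0]=C('u')+0=1+0=1
L[1]='w': occ=0, LF[1]=C('w')+0=5+0=5
L[2]='$': occ=0, LF[2]=C('$')+0=0+0=0
L[3]='v': occ=0, LF[3]=C('v')+0=2+0=2
L[4]='v': occ=1, LF[4]=C('v')+1=2+1=3
L[5]='w': occ=1, LF[5]=C('w')+1=5+1=6
L[6]='v': occ=2, LF[6]=C('v')+2=2+2=4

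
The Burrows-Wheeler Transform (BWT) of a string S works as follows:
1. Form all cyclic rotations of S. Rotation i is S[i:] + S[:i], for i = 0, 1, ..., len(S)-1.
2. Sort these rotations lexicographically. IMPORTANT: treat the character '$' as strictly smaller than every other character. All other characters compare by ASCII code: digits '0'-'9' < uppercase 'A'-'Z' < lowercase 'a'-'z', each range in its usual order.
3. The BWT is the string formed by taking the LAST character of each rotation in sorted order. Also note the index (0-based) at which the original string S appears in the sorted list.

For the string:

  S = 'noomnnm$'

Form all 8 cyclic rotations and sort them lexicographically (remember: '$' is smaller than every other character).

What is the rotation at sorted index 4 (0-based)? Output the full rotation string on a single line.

All 8 rotations (rotation i = S[i:]+S[:i]):
  rot[0] = noomnnm$
  rot[1] = oomnnm$n
  rot[2] = omnnm$no
  rot[3] = mnnm$noo
  rot[4] = nnm$noom
  rot[5] = nm$noomn
  rot[6] = m$noomnn
  rot[7] = $noomnnm
Sorted (with $ < everything):
  sorted[0] = $noomnnm
  sorted[1] = m$noomnn
  sorted[2] = mnnm$noo
  sorted[3] = nm$noomn
  sorted[4] = nnm$noom
  sorted[5] = noomnnm$
  sorted[6] = omnnm$no
  sorted[7] = oomnnm$n
sorted[4] = nnm$noom

Answer: nnm$noom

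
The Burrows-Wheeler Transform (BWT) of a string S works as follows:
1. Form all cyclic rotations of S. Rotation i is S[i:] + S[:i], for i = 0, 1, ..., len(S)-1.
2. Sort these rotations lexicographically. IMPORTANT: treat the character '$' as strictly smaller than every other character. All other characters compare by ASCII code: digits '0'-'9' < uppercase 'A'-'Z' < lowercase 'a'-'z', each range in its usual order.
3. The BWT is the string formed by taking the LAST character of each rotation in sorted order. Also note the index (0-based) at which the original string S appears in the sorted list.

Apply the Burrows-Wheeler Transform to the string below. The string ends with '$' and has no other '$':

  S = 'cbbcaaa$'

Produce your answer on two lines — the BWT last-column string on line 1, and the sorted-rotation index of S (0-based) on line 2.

Answer: aaaccbb$
7

Derivation:
All 8 rotations (rotation i = S[i:]+S[:i]):
  rot[0] = cbbcaaa$
  rot[1] = bbcaaa$c
  rot[2] = bcaaa$cb
  rot[3] = caaa$cbb
  rot[4] = aaa$cbbc
  rot[5] = aa$cbbca
  rot[6] = a$cbbcaa
  rot[7] = $cbbcaaa
Sorted (with $ < everything):
  sorted[0] = $cbbcaaa  (last char: 'a')
  sorted[1] = a$cbbcaa  (last char: 'a')
  sorted[2] = aa$cbbca  (last char: 'a')
  sorted[3] = aaa$cbbc  (last char: 'c')
  sorted[4] = bbcaaa$c  (last char: 'c')
  sorted[5] = bcaaa$cb  (last char: 'b')
  sorted[6] = caaa$cbb  (last char: 'b')
  sorted[7] = cbbcaaa$  (last char: '$')
Last column: aaaccbb$
Original string S is at sorted index 7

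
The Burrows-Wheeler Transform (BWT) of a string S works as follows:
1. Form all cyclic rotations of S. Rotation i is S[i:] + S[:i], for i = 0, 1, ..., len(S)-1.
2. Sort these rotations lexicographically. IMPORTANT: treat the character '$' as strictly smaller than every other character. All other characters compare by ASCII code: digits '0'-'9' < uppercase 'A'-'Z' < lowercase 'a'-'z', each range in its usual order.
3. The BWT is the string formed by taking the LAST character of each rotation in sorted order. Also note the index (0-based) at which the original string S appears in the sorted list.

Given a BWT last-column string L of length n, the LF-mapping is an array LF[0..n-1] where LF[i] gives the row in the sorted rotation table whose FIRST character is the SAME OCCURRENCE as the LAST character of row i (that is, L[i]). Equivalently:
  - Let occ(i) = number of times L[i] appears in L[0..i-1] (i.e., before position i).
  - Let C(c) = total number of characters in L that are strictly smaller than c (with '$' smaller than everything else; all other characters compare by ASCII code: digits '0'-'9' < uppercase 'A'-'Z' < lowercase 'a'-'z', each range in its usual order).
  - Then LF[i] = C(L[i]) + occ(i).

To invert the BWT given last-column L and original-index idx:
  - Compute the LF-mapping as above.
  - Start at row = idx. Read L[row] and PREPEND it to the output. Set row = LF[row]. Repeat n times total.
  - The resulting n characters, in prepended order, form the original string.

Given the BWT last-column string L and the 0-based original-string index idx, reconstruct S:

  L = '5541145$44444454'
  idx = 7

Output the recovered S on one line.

Answer: 445141444455445$

Derivation:
LF mapping: 12 13 3 1 2 4 14 0 5 6 7 8 9 10 15 11
Walk LF starting at row 7, prepending L[row]:
  step 1: row=7, L[7]='$', prepend. Next row=LF[7]=0
  step 2: row=0, L[0]='5', prepend. Next row=LF[0]=12
  step 3: row=12, L[12]='4', prepend. Next row=LF[12]=9
  step 4: row=9, L[9]='4', prepend. Next row=LF[9]=6
  step 5: row=6, L[6]='5', prepend. Next row=LF[6]=14
  step 6: row=14, L[14]='5', prepend. Next row=LF[14]=15
  step 7: row=15, L[15]='4', prepend. Next row=LF[15]=11
  step 8: row=11, L[11]='4', prepend. Next row=LF[11]=8
  step 9: row=8, L[8]='4', prepend. Next row=LF[8]=5
  step 10: row=5, L[5]='4', prepend. Next row=LF[5]=4
  step 11: row=4, L[4]='1', prepend. Next row=LF[4]=2
  step 12: row=2, L[2]='4', prepend. Next row=LF[2]=3
  step 13: row=3, L[3]='1', prepend. Next row=LF[3]=1
  step 14: row=1, L[1]='5', prepend. Next row=LF[1]=13
  step 15: row=13, L[13]='4', prepend. Next row=LF[13]=10
  step 16: row=10, L[10]='4', prepend. Next row=LF[10]=7
Reversed output: 445141444455445$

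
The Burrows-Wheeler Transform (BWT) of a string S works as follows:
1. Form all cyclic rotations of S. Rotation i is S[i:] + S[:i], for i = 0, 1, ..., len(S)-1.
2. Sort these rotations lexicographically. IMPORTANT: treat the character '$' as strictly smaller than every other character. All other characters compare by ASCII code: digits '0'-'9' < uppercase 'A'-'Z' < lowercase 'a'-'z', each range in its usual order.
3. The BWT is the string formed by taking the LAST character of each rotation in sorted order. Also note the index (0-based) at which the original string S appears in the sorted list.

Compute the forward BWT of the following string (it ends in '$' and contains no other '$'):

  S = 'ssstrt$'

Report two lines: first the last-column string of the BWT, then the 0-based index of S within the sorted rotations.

All 7 rotations (rotation i = S[i:]+S[:i]):
  rot[0] = ssstrt$
  rot[1] = sstrt$s
  rot[2] = strt$ss
  rot[3] = trt$sss
  rot[4] = rt$ssst
  rot[5] = t$ssstr
  rot[6] = $ssstrt
Sorted (with $ < everything):
  sorted[0] = $ssstrt  (last char: 't')
  sorted[1] = rt$ssst  (last char: 't')
  sorted[2] = ssstrt$  (last char: '$')
  sorted[3] = sstrt$s  (last char: 's')
  sorted[4] = strt$ss  (last char: 's')
  sorted[5] = t$ssstr  (last char: 'r')
  sorted[6] = trt$sss  (last char: 's')
Last column: tt$ssrs
Original string S is at sorted index 2

Answer: tt$ssrs
2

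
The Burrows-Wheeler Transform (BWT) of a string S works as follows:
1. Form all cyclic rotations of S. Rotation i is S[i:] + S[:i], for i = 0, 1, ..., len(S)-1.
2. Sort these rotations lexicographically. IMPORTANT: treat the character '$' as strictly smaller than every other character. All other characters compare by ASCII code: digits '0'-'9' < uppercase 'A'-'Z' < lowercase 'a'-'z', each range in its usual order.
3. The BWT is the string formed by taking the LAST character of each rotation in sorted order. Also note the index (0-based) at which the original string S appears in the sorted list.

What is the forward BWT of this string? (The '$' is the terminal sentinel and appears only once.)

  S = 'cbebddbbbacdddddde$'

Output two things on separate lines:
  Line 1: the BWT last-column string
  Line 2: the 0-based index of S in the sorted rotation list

All 19 rotations (rotation i = S[i:]+S[:i]):
  rot[0] = cbebddbbbacdddddde$
  rot[1] = bebddbbbacdddddde$c
  rot[2] = ebddbbbacdddddde$cb
  rot[3] = bddbbbacdddddde$cbe
  rot[4] = ddbbbacdddddde$cbeb
  rot[5] = dbbbacdddddde$cbebd
  rot[6] = bbbacdddddde$cbebdd
  rot[7] = bbacdddddde$cbebddb
  rot[8] = bacdddddde$cbebddbb
  rot[9] = acdddddde$cbebddbbb
  rot[10] = cdddddde$cbebddbbba
  rot[11] = dddddde$cbebddbbbac
  rot[12] = ddddde$cbebddbbbacd
  rot[13] = dddde$cbebddbbbacdd
  rot[14] = ddde$cbebddbbbacddd
  rot[15] = dde$cbebddbbbacdddd
  rot[16] = de$cbebddbbbacddddd
  rot[17] = e$cbebddbbbacdddddd
  rot[18] = $cbebddbbbacdddddde
Sorted (with $ < everything):
  sorted[0] = $cbebddbbbacdddddde  (last char: 'e')
  sorted[1] = acdddddde$cbebddbbb  (last char: 'b')
  sorted[2] = bacdddddde$cbebddbb  (last char: 'b')
  sorted[3] = bbacdddddde$cbebddb  (last char: 'b')
  sorted[4] = bbbacdddddde$cbebdd  (last char: 'd')
  sorted[5] = bddbbbacdddddde$cbe  (last char: 'e')
  sorted[6] = bebddbbbacdddddde$c  (last char: 'c')
  sorted[7] = cbebddbbbacdddddde$  (last char: '$')
  sorted[8] = cdddddde$cbebddbbba  (last char: 'a')
  sorted[9] = dbbbacdddddde$cbebd  (last char: 'd')
  sorted[10] = ddbbbacdddddde$cbeb  (last char: 'b')
  sorted[11] = dddddde$cbebddbbbac  (last char: 'c')
  sorted[12] = ddddde$cbebddbbbacd  (last char: 'd')
  sorted[13] = dddde$cbebddbbbacdd  (last char: 'd')
  sorted[14] = ddde$cbebddbbbacddd  (last char: 'd')
  sorted[15] = dde$cbebddbbbacdddd  (last char: 'd')
  sorted[16] = de$cbebddbbbacddddd  (last char: 'd')
  sorted[17] = e$cbebddbbbacdddddd  (last char: 'd')
  sorted[18] = ebddbbbacdddddde$cb  (last char: 'b')
Last column: ebbbdec$adbcddddddb
Original string S is at sorted index 7

Answer: ebbbdec$adbcddddddb
7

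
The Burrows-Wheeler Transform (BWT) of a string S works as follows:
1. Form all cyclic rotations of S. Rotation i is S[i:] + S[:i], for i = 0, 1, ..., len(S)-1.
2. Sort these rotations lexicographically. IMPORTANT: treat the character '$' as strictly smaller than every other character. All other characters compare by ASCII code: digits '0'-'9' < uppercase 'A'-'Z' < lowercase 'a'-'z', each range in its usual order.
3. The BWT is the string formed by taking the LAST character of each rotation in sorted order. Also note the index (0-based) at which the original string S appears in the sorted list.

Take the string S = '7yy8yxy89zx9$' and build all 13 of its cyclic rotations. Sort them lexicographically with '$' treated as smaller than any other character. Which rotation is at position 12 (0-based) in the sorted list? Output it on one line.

Answer: zx9$7yy8yxy89

Derivation:
All 13 rotations (rotation i = S[i:]+S[:i]):
  rot[0] = 7yy8yxy89zx9$
  rot[1] = yy8yxy89zx9$7
  rot[2] = y8yxy89zx9$7y
  rot[3] = 8yxy89zx9$7yy
  rot[4] = yxy89zx9$7yy8
  rot[5] = xy89zx9$7yy8y
  rot[6] = y89zx9$7yy8yx
  rot[7] = 89zx9$7yy8yxy
  rot[8] = 9zx9$7yy8yxy8
  rot[9] = zx9$7yy8yxy89
  rot[10] = x9$7yy8yxy89z
  rot[11] = 9$7yy8yxy89zx
  rot[12] = $7yy8yxy89zx9
Sorted (with $ < everything):
  sorted[0] = $7yy8yxy89zx9
  sorted[1] = 7yy8yxy89zx9$
  sorted[2] = 89zx9$7yy8yxy
  sorted[3] = 8yxy89zx9$7yy
  sorted[4] = 9$7yy8yxy89zx
  sorted[5] = 9zx9$7yy8yxy8
  sorted[6] = x9$7yy8yxy89z
  sorted[7] = xy89zx9$7yy8y
  sorted[8] = y89zx9$7yy8yx
  sorted[9] = y8yxy89zx9$7y
  sorted[10] = yxy89zx9$7yy8
  sorted[11] = yy8yxy89zx9$7
  sorted[12] = zx9$7yy8yxy89
sorted[12] = zx9$7yy8yxy89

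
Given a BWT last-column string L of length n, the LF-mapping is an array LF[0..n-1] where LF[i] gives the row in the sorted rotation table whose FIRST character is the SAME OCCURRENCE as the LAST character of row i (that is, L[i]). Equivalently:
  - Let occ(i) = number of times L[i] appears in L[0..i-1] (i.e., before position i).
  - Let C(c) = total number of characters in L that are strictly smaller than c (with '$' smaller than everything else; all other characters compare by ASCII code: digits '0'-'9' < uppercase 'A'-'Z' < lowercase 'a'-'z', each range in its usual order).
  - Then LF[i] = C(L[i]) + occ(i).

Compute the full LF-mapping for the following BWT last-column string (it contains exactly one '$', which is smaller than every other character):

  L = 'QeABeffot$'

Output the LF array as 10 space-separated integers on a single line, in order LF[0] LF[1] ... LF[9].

Char counts: '$':1, 'A':1, 'B':1, 'Q':1, 'e':2, 'f':2, 'o':1, 't':1
C (first-col start): C('$')=0, C('A')=1, C('B')=2, C('Q')=3, C('e')=4, C('f')=6, C('o')=8, C('t')=9
L[0]='Q': occ=0, LF[0]=C('Q')+0=3+0=3
L[1]='e': occ=0, LF[1]=C('e')+0=4+0=4
L[2]='A': occ=0, LF[2]=C('A')+0=1+0=1
L[3]='B': occ=0, LF[3]=C('B')+0=2+0=2
L[4]='e': occ=1, LF[4]=C('e')+1=4+1=5
L[5]='f': occ=0, LF[5]=C('f')+0=6+0=6
L[6]='f': occ=1, LF[6]=C('f')+1=6+1=7
L[7]='o': occ=0, LF[7]=C('o')+0=8+0=8
L[8]='t': occ=0, LF[8]=C('t')+0=9+0=9
L[9]='$': occ=0, LF[9]=C('$')+0=0+0=0

Answer: 3 4 1 2 5 6 7 8 9 0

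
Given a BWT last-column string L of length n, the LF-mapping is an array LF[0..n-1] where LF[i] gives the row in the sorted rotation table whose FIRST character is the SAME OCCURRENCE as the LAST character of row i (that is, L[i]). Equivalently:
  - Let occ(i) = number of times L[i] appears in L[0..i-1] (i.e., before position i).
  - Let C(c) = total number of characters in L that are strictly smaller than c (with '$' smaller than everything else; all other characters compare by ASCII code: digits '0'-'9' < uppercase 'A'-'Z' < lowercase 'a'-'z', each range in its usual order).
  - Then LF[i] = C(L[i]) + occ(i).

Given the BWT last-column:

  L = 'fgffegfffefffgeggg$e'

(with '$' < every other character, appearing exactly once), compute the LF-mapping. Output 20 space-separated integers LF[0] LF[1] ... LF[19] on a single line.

Char counts: '$':1, 'e':4, 'f':9, 'g':6
C (first-col start): C('$')=0, C('e')=1, C('f')=5, C('g')=14
L[0]='f': occ=0, LF[0]=C('f')+0=5+0=5
L[1]='g': occ=0, LF[1]=C('g')+0=14+0=14
L[2]='f': occ=1, LF[2]=C('f')+1=5+1=6
L[3]='f': occ=2, LF[3]=C('f')+2=5+2=7
L[4]='e': occ=0, LF[4]=C('e')+0=1+0=1
L[5]='g': occ=1, LF[5]=C('g')+1=14+1=15
L[6]='f': occ=3, LF[6]=C('f')+3=5+3=8
L[7]='f': occ=4, LF[7]=C('f')+4=5+4=9
L[8]='f': occ=5, LF[8]=C('f')+5=5+5=10
L[9]='e': occ=1, LF[9]=C('e')+1=1+1=2
L[10]='f': occ=6, LF[10]=C('f')+6=5+6=11
L[11]='f': occ=7, LF[11]=C('f')+7=5+7=12
L[12]='f': occ=8, LF[12]=C('f')+8=5+8=13
L[13]='g': occ=2, LF[13]=C('g')+2=14+2=16
L[14]='e': occ=2, LF[14]=C('e')+2=1+2=3
L[15]='g': occ=3, LF[15]=C('g')+3=14+3=17
L[16]='g': occ=4, LF[16]=C('g')+4=14+4=18
L[17]='g': occ=5, LF[17]=C('g')+5=14+5=19
L[18]='$': occ=0, LF[18]=C('$')+0=0+0=0
L[19]='e': occ=3, LF[19]=C('e')+3=1+3=4

Answer: 5 14 6 7 1 15 8 9 10 2 11 12 13 16 3 17 18 19 0 4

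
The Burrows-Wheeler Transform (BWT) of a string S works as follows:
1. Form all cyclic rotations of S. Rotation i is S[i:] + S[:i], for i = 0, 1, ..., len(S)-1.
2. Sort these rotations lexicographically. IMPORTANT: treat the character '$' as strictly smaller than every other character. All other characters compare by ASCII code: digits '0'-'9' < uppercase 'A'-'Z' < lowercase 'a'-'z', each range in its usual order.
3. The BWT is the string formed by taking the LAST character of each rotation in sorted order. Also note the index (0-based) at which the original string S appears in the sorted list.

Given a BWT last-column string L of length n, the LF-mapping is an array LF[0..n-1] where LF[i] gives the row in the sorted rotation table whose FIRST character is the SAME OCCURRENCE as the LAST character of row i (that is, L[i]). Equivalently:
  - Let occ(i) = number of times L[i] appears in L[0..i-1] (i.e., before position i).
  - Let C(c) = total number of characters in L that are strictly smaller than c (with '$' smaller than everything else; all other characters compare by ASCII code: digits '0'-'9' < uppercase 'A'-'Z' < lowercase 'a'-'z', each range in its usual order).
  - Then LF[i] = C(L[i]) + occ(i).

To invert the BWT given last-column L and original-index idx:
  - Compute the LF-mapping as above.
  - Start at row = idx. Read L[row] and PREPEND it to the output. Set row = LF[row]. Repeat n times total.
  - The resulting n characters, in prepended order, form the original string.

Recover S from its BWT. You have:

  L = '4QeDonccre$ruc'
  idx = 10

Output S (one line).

Answer: occurrenceDQ4$

Derivation:
LF mapping: 1 3 7 2 10 9 4 5 11 8 0 12 13 6
Walk LF starting at row 10, prepending L[row]:
  step 1: row=10, L[10]='$', prepend. Next row=LF[10]=0
  step 2: row=0, L[0]='4', prepend. Next row=LF[0]=1
  step 3: row=1, L[1]='Q', prepend. Next row=LF[1]=3
  step 4: row=3, L[3]='D', prepend. Next row=LF[3]=2
  step 5: row=2, L[2]='e', prepend. Next row=LF[2]=7
  step 6: row=7, L[7]='c', prepend. Next row=LF[7]=5
  step 7: row=5, L[5]='n', prepend. Next row=LF[5]=9
  step 8: row=9, L[9]='e', prepend. Next row=LF[9]=8
  step 9: row=8, L[8]='r', prepend. Next row=LF[8]=11
  step 10: row=11, L[11]='r', prepend. Next row=LF[11]=12
  step 11: row=12, L[12]='u', prepend. Next row=LF[12]=13
  step 12: row=13, L[13]='c', prepend. Next row=LF[13]=6
  step 13: row=6, L[6]='c', prepend. Next row=LF[6]=4
  step 14: row=4, L[4]='o', prepend. Next row=LF[4]=10
Reversed output: occurrenceDQ4$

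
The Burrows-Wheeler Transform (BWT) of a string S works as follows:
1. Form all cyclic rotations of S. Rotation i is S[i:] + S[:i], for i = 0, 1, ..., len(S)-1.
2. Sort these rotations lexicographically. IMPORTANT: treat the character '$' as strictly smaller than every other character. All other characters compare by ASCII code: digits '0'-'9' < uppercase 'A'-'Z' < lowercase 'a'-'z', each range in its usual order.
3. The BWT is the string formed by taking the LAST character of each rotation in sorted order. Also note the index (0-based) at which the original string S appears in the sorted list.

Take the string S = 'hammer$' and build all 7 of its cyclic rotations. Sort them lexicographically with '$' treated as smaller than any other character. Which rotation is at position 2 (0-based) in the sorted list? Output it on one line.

Answer: er$hamm

Derivation:
All 7 rotations (rotation i = S[i:]+S[:i]):
  rot[0] = hammer$
  rot[1] = ammer$h
  rot[2] = mmer$ha
  rot[3] = mer$ham
  rot[4] = er$hamm
  rot[5] = r$hamme
  rot[6] = $hammer
Sorted (with $ < everything):
  sorted[0] = $hammer
  sorted[1] = ammer$h
  sorted[2] = er$hamm
  sorted[3] = hammer$
  sorted[4] = mer$ham
  sorted[5] = mmer$ha
  sorted[6] = r$hamme
sorted[2] = er$hamm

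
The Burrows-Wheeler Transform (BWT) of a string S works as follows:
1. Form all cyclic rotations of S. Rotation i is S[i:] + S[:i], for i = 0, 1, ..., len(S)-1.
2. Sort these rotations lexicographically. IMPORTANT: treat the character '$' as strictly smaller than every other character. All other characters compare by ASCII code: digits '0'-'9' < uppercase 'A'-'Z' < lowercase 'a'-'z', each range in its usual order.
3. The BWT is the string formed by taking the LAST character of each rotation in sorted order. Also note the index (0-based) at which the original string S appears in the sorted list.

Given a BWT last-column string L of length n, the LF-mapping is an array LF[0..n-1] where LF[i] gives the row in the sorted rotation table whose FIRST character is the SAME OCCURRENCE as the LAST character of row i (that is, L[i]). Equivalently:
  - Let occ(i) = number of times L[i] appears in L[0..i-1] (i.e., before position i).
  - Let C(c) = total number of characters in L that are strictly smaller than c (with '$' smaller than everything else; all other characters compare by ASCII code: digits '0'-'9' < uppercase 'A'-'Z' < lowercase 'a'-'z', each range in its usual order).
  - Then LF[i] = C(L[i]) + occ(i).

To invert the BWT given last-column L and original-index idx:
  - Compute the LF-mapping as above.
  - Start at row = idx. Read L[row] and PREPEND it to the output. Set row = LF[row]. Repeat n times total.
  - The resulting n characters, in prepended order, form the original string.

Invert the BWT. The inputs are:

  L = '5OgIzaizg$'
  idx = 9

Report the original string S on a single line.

LF mapping: 1 3 5 2 8 4 7 9 6 0
Walk LF starting at row 9, prepending L[row]:
  step 1: row=9, L[9]='$', prepend. Next row=LF[9]=0
  step 2: row=0, L[0]='5', prepend. Next row=LF[0]=1
  step 3: row=1, L[1]='O', prepend. Next row=LF[1]=3
  step 4: row=3, L[3]='I', prepend. Next row=LF[3]=2
  step 5: row=2, L[2]='g', prepend. Next row=LF[2]=5
  step 6: row=5, L[5]='a', prepend. Next row=LF[5]=4
  step 7: row=4, L[4]='z', prepend. Next row=LF[4]=8
  step 8: row=8, L[8]='g', prepend. Next row=LF[8]=6
  step 9: row=6, L[6]='i', prepend. Next row=LF[6]=7
  step 10: row=7, L[7]='z', prepend. Next row=LF[7]=9
Reversed output: zigzagIO5$

Answer: zigzagIO5$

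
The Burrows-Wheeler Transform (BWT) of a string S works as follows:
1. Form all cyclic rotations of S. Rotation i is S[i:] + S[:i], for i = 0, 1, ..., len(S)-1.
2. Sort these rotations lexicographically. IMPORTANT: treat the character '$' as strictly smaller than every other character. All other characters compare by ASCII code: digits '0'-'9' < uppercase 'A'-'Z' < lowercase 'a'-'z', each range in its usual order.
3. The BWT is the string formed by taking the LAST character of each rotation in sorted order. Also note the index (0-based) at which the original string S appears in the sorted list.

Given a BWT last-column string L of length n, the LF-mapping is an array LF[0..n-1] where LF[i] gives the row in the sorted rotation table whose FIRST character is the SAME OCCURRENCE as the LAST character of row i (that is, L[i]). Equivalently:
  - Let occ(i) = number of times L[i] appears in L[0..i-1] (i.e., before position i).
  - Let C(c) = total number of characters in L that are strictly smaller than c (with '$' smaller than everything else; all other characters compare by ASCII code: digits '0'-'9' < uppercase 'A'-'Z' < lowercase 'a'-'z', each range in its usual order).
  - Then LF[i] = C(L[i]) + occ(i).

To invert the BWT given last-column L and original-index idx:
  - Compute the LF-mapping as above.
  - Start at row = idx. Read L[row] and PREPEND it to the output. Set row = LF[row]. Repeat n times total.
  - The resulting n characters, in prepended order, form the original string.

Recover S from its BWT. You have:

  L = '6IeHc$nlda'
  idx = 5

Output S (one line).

LF mapping: 1 3 7 2 5 0 9 8 6 4
Walk LF starting at row 5, prepending L[row]:
  step 1: row=5, L[5]='$', prepend. Next row=LF[5]=0
  step 2: row=0, L[0]='6', prepend. Next row=LF[0]=1
  step 3: row=1, L[1]='I', prepend. Next row=LF[1]=3
  step 4: row=3, L[3]='H', prepend. Next row=LF[3]=2
  step 5: row=2, L[2]='e', prepend. Next row=LF[2]=7
  step 6: row=7, L[7]='l', prepend. Next row=LF[7]=8
  step 7: row=8, L[8]='d', prepend. Next row=LF[8]=6
  step 8: row=6, L[6]='n', prepend. Next row=LF[6]=9
  step 9: row=9, L[9]='a', prepend. Next row=LF[9]=4
  step 10: row=4, L[4]='c', prepend. Next row=LF[4]=5
Reversed output: candleHI6$

Answer: candleHI6$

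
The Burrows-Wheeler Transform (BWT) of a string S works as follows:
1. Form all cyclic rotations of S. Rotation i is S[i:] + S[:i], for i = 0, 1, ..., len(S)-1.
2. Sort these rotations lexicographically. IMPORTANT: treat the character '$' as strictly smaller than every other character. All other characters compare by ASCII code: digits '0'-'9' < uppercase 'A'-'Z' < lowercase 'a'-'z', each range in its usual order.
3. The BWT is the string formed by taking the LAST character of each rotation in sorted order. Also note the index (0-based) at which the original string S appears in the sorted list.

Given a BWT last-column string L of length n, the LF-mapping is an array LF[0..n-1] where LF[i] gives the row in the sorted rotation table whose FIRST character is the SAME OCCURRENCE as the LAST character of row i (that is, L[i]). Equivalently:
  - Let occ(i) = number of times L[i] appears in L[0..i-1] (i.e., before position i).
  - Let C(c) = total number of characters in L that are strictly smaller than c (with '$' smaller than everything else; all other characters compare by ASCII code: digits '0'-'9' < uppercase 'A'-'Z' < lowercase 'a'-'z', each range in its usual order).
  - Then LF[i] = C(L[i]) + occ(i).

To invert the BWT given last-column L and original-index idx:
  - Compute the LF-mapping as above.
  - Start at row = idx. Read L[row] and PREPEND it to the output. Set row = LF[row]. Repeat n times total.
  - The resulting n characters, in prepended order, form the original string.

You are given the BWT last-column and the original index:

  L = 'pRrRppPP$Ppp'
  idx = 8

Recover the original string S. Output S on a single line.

LF mapping: 6 4 11 5 7 8 1 2 0 3 9 10
Walk LF starting at row 8, prepending L[row]:
  step 1: row=8, L[8]='$', prepend. Next row=LF[8]=0
  step 2: row=0, L[0]='p', prepend. Next row=LF[0]=6
  step 3: row=6, L[6]='P', prepend. Next row=LF[6]=1
  step 4: row=1, L[1]='R', prepend. Next row=LF[1]=4
  step 5: row=4, L[4]='p', prepend. Next row=LF[4]=7
  step 6: row=7, L[7]='P', prepend. Next row=LF[7]=2
  step 7: row=2, L[2]='r', prepend. Next row=LF[2]=11
  step 8: row=11, L[11]='p', prepend. Next row=LF[11]=10
  step 9: row=10, L[10]='p', prepend. Next row=LF[10]=9
  step 10: row=9, L[9]='P', prepend. Next row=LF[9]=3
  step 11: row=3, L[3]='R', prepend. Next row=LF[3]=5
  step 12: row=5, L[5]='p', prepend. Next row=LF[5]=8
Reversed output: pRPpprPpRPp$

Answer: pRPpprPpRPp$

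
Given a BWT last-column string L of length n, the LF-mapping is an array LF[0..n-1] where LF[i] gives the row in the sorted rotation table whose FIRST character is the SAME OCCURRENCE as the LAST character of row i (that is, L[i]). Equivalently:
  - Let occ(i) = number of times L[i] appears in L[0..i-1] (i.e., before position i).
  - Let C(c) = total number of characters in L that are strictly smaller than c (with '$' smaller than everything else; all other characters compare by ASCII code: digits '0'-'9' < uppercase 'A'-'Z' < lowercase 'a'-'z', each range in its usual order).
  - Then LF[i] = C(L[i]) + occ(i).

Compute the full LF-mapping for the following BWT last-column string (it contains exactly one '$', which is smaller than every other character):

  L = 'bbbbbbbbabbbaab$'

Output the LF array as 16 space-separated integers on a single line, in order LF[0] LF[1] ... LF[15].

Char counts: '$':1, 'a':3, 'b':12
C (first-col start): C('$')=0, C('a')=1, C('b')=4
L[0]='b': occ=0, LF[0]=C('b')+0=4+0=4
L[1]='b': occ=1, LF[1]=C('b')+1=4+1=5
L[2]='b': occ=2, LF[2]=C('b')+2=4+2=6
L[3]='b': occ=3, LF[3]=C('b')+3=4+3=7
L[4]='b': occ=4, LF[4]=C('b')+4=4+4=8
L[5]='b': occ=5, LF[5]=C('b')+5=4+5=9
L[6]='b': occ=6, LF[6]=C('b')+6=4+6=10
L[7]='b': occ=7, LF[7]=C('b')+7=4+7=11
L[8]='a': occ=0, LF[8]=C('a')+0=1+0=1
L[9]='b': occ=8, LF[9]=C('b')+8=4+8=12
L[10]='b': occ=9, LF[10]=C('b')+9=4+9=13
L[11]='b': occ=10, LF[11]=C('b')+10=4+10=14
L[12]='a': occ=1, LF[12]=C('a')+1=1+1=2
L[13]='a': occ=2, LF[13]=C('a')+2=1+2=3
L[14]='b': occ=11, LF[14]=C('b')+11=4+11=15
L[15]='$': occ=0, LF[15]=C('$')+0=0+0=0

Answer: 4 5 6 7 8 9 10 11 1 12 13 14 2 3 15 0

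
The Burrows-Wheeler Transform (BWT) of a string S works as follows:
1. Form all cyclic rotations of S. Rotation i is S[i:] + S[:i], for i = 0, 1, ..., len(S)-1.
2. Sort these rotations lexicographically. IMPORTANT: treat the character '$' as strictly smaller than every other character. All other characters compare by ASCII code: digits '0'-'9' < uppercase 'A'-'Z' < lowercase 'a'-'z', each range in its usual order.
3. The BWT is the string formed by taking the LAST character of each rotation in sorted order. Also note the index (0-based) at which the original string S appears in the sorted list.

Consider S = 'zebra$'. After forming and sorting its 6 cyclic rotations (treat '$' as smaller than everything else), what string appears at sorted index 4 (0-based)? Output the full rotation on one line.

Answer: ra$zeb

Derivation:
All 6 rotations (rotation i = S[i:]+S[:i]):
  rot[0] = zebra$
  rot[1] = ebra$z
  rot[2] = bra$ze
  rot[3] = ra$zeb
  rot[4] = a$zebr
  rot[5] = $zebra
Sorted (with $ < everything):
  sorted[0] = $zebra
  sorted[1] = a$zebr
  sorted[2] = bra$ze
  sorted[3] = ebra$z
  sorted[4] = ra$zeb
  sorted[5] = zebra$
sorted[4] = ra$zeb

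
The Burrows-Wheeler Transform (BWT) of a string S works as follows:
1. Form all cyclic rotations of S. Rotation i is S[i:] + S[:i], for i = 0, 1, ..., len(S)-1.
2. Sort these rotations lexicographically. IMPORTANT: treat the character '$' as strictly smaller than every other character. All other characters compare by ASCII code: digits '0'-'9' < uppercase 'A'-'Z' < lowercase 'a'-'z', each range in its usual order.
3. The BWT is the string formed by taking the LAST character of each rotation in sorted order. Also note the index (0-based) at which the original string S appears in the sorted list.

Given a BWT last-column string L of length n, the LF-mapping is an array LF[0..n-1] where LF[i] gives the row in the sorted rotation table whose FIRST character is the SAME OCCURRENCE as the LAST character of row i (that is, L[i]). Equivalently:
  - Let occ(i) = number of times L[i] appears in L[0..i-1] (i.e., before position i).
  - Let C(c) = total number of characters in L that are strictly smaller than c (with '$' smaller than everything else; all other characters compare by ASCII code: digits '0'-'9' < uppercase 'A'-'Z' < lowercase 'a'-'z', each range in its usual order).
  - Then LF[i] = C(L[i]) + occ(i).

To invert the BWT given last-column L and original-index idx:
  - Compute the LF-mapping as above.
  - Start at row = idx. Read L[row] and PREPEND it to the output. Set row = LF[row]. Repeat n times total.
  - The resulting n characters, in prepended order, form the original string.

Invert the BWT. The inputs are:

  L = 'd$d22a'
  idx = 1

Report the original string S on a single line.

Answer: 2ad2d$

Derivation:
LF mapping: 4 0 5 1 2 3
Walk LF starting at row 1, prepending L[row]:
  step 1: row=1, L[1]='$', prepend. Next row=LF[1]=0
  step 2: row=0, L[0]='d', prepend. Next row=LF[0]=4
  step 3: row=4, L[4]='2', prepend. Next row=LF[4]=2
  step 4: row=2, L[2]='d', prepend. Next row=LF[2]=5
  step 5: row=5, L[5]='a', prepend. Next row=LF[5]=3
  step 6: row=3, L[3]='2', prepend. Next row=LF[3]=1
Reversed output: 2ad2d$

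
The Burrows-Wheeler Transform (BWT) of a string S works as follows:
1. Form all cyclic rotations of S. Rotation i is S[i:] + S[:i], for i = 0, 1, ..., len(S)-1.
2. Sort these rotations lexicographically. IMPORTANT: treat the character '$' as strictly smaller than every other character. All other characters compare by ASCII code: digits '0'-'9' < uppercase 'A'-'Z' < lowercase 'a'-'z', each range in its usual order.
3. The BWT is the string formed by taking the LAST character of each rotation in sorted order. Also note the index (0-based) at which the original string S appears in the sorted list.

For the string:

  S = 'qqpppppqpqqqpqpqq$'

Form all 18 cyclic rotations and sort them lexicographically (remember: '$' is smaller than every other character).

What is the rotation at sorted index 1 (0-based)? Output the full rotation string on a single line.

All 18 rotations (rotation i = S[i:]+S[:i]):
  rot[0] = qqpppppqpqqqpqpqq$
  rot[1] = qpppppqpqqqpqpqq$q
  rot[2] = pppppqpqqqpqpqq$qq
  rot[3] = ppppqpqqqpqpqq$qqp
  rot[4] = pppqpqqqpqpqq$qqpp
  rot[5] = ppqpqqqpqpqq$qqppp
  rot[6] = pqpqqqpqpqq$qqpppp
  rot[7] = qpqqqpqpqq$qqppppp
  rot[8] = pqqqpqpqq$qqpppppq
  rot[9] = qqqpqpqq$qqpppppqp
  rot[10] = qqpqpqq$qqpppppqpq
  rot[11] = qpqpqq$qqpppppqpqq
  rot[12] = pqpqq$qqpppppqpqqq
  rot[13] = qpqq$qqpppppqpqqqp
  rot[14] = pqq$qqpppppqpqqqpq
  rot[15] = qq$qqpppppqpqqqpqp
  rot[16] = q$qqpppppqpqqqpqpq
  rot[17] = $qqpppppqpqqqpqpqq
Sorted (with $ < everything):
  sorted[0] = $qqpppppqpqqqpqpqq
  sorted[1] = pppppqpqqqpqpqq$qq
  sorted[2] = ppppqpqqqpqpqq$qqp
  sorted[3] = pppqpqqqpqpqq$qqpp
  sorted[4] = ppqpqqqpqpqq$qqppp
  sorted[5] = pqpqq$qqpppppqpqqq
  sorted[6] = pqpqqqpqpqq$qqpppp
  sorted[7] = pqq$qqpppppqpqqqpq
  sorted[8] = pqqqpqpqq$qqpppppq
  sorted[9] = q$qqpppppqpqqqpqpq
  sorted[10] = qpppppqpqqqpqpqq$q
  sorted[11] = qpqpqq$qqpppppqpqq
  sorted[12] = qpqq$qqpppppqpqqqp
  sorted[13] = qpqqqpqpqq$qqppppp
  sorted[14] = qq$qqpppppqpqqqpqp
  sorted[15] = qqpppppqpqqqpqpqq$
  sorted[16] = qqpqpqq$qqpppppqpq
  sorted[17] = qqqpqpqq$qqpppppqp
sorted[1] = pppppqpqqqpqpqq$qq

Answer: pppppqpqqqpqpqq$qq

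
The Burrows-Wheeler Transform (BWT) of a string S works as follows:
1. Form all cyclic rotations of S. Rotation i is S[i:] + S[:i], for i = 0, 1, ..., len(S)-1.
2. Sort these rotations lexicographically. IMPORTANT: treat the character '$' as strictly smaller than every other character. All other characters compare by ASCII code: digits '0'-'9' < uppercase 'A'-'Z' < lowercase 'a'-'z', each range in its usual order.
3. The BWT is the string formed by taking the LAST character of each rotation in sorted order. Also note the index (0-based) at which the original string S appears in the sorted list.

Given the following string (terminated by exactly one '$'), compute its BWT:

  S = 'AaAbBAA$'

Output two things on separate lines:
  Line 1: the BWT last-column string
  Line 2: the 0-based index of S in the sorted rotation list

Answer: AAB$abAA
3

Derivation:
All 8 rotations (rotation i = S[i:]+S[:i]):
  rot[0] = AaAbBAA$
  rot[1] = aAbBAA$A
  rot[2] = AbBAA$Aa
  rot[3] = bBAA$AaA
  rot[4] = BAA$AaAb
  rot[5] = AA$AaAbB
  rot[6] = A$AaAbBA
  rot[7] = $AaAbBAA
Sorted (with $ < everything):
  sorted[0] = $AaAbBAA  (last char: 'A')
  sorted[1] = A$AaAbBA  (last char: 'A')
  sorted[2] = AA$AaAbB  (last char: 'B')
  sorted[3] = AaAbBAA$  (last char: '$')
  sorted[4] = AbBAA$Aa  (last char: 'a')
  sorted[5] = BAA$AaAb  (last char: 'b')
  sorted[6] = aAbBAA$A  (last char: 'A')
  sorted[7] = bBAA$AaA  (last char: 'A')
Last column: AAB$abAA
Original string S is at sorted index 3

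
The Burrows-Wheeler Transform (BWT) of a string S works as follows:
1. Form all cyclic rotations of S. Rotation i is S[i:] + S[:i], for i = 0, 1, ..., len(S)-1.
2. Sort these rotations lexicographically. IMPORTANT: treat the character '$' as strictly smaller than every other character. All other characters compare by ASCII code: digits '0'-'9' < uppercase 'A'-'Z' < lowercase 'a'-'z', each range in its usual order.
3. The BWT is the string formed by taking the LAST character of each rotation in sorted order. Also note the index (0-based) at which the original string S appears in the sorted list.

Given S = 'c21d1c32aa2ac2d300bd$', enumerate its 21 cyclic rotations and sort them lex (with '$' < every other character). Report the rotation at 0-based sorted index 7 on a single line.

Answer: 2ac2d300bd$c21d1c32aa

Derivation:
All 21 rotations (rotation i = S[i:]+S[:i]):
  rot[0] = c21d1c32aa2ac2d300bd$
  rot[1] = 21d1c32aa2ac2d300bd$c
  rot[2] = 1d1c32aa2ac2d300bd$c2
  rot[3] = d1c32aa2ac2d300bd$c21
  rot[4] = 1c32aa2ac2d300bd$c21d
  rot[5] = c32aa2ac2d300bd$c21d1
  rot[6] = 32aa2ac2d300bd$c21d1c
  rot[7] = 2aa2ac2d300bd$c21d1c3
  rot[8] = aa2ac2d300bd$c21d1c32
  rot[9] = a2ac2d300bd$c21d1c32a
  rot[10] = 2ac2d300bd$c21d1c32aa
  rot[11] = ac2d300bd$c21d1c32aa2
  rot[12] = c2d300bd$c21d1c32aa2a
  rot[13] = 2d300bd$c21d1c32aa2ac
  rot[14] = d300bd$c21d1c32aa2ac2
  rot[15] = 300bd$c21d1c32aa2ac2d
  rot[16] = 00bd$c21d1c32aa2ac2d3
  rot[17] = 0bd$c21d1c32aa2ac2d30
  rot[18] = bd$c21d1c32aa2ac2d300
  rot[19] = d$c21d1c32aa2ac2d300b
  rot[20] = $c21d1c32aa2ac2d300bd
Sorted (with $ < everything):
  sorted[0] = $c21d1c32aa2ac2d300bd
  sorted[1] = 00bd$c21d1c32aa2ac2d3
  sorted[2] = 0bd$c21d1c32aa2ac2d30
  sorted[3] = 1c32aa2ac2d300bd$c21d
  sorted[4] = 1d1c32aa2ac2d300bd$c2
  sorted[5] = 21d1c32aa2ac2d300bd$c
  sorted[6] = 2aa2ac2d300bd$c21d1c3
  sorted[7] = 2ac2d300bd$c21d1c32aa
  sorted[8] = 2d300bd$c21d1c32aa2ac
  sorted[9] = 300bd$c21d1c32aa2ac2d
  sorted[10] = 32aa2ac2d300bd$c21d1c
  sorted[11] = a2ac2d300bd$c21d1c32a
  sorted[12] = aa2ac2d300bd$c21d1c32
  sorted[13] = ac2d300bd$c21d1c32aa2
  sorted[14] = bd$c21d1c32aa2ac2d300
  sorted[15] = c21d1c32aa2ac2d300bd$
  sorted[16] = c2d300bd$c21d1c32aa2a
  sorted[17] = c32aa2ac2d300bd$c21d1
  sorted[18] = d$c21d1c32aa2ac2d300b
  sorted[19] = d1c32aa2ac2d300bd$c21
  sorted[20] = d300bd$c21d1c32aa2ac2
sorted[7] = 2ac2d300bd$c21d1c32aa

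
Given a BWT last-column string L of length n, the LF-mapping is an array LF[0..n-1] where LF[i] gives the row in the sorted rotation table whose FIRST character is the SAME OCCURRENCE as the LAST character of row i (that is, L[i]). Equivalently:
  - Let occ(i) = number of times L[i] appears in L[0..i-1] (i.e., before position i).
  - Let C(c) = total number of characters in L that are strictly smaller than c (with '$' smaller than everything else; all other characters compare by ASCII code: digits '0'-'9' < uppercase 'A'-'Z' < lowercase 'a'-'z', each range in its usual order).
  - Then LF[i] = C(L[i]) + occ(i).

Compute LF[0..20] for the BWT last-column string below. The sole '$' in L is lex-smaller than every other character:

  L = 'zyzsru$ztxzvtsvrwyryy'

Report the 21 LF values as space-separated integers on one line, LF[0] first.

Answer: 17 13 18 4 1 8 0 19 6 12 20 9 7 5 10 2 11 14 3 15 16

Derivation:
Char counts: '$':1, 'r':3, 's':2, 't':2, 'u':1, 'v':2, 'w':1, 'x':1, 'y':4, 'z':4
C (first-col start): C('$')=0, C('r')=1, C('s')=4, C('t')=6, C('u')=8, C('v')=9, C('w')=11, C('x')=12, C('y')=13, C('z')=17
L[0]='z': occ=0, LF[0]=C('z')+0=17+0=17
L[1]='y': occ=0, LF[1]=C('y')+0=13+0=13
L[2]='z': occ=1, LF[2]=C('z')+1=17+1=18
L[3]='s': occ=0, LF[3]=C('s')+0=4+0=4
L[4]='r': occ=0, LF[4]=C('r')+0=1+0=1
L[5]='u': occ=0, LF[5]=C('u')+0=8+0=8
L[6]='$': occ=0, LF[6]=C('$')+0=0+0=0
L[7]='z': occ=2, LF[7]=C('z')+2=17+2=19
L[8]='t': occ=0, LF[8]=C('t')+0=6+0=6
L[9]='x': occ=0, LF[9]=C('x')+0=12+0=12
L[10]='z': occ=3, LF[10]=C('z')+3=17+3=20
L[11]='v': occ=0, LF[11]=C('v')+0=9+0=9
L[12]='t': occ=1, LF[12]=C('t')+1=6+1=7
L[13]='s': occ=1, LF[13]=C('s')+1=4+1=5
L[14]='v': occ=1, LF[14]=C('v')+1=9+1=10
L[15]='r': occ=1, LF[15]=C('r')+1=1+1=2
L[16]='w': occ=0, LF[16]=C('w')+0=11+0=11
L[17]='y': occ=1, LF[17]=C('y')+1=13+1=14
L[18]='r': occ=2, LF[18]=C('r')+2=1+2=3
L[19]='y': occ=2, LF[19]=C('y')+2=13+2=15
L[20]='y': occ=3, LF[20]=C('y')+3=13+3=16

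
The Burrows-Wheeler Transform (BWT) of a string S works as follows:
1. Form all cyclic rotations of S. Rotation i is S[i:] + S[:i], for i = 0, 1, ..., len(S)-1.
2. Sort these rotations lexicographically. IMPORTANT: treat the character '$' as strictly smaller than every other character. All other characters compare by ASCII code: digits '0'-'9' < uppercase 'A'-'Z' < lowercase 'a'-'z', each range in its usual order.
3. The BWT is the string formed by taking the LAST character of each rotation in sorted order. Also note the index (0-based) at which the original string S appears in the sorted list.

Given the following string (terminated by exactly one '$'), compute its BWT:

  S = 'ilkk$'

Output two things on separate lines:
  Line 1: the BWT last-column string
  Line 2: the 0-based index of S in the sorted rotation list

All 5 rotations (rotation i = S[i:]+S[:i]):
  rot[0] = ilkk$
  rot[1] = lkk$i
  rot[2] = kk$il
  rot[3] = k$ilk
  rot[4] = $ilkk
Sorted (with $ < everything):
  sorted[0] = $ilkk  (last char: 'k')
  sorted[1] = ilkk$  (last char: '$')
  sorted[2] = k$ilk  (last char: 'k')
  sorted[3] = kk$il  (last char: 'l')
  sorted[4] = lkk$i  (last char: 'i')
Last column: k$kli
Original string S is at sorted index 1

Answer: k$kli
1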